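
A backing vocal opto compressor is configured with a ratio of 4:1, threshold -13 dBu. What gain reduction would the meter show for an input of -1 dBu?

The signal is 12 dB above threshold.
A 4:1 ratio leaves 3 dB of that excess.
Gain reduction = 12 − 3 = 9 dB.

9 dB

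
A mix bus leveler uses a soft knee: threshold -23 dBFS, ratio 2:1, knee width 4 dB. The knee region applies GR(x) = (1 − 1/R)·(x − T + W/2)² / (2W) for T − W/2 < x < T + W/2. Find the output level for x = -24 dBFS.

-24.0625 dBFS

x − T + W/2 = -24 − (-23) + 2 = 1.
GR = (1 − 1/2) × 1² / 8 = 0.5 × 1 / 8 = 0.0625 dB.
Output = -24 − 0.0625 = -24.0625 dBFS.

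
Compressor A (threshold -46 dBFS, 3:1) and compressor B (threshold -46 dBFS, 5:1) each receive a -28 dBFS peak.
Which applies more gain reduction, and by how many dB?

B, by 2.4 dB

A: overshoot 18 dB → output overshoot 6 dB → GR 12 dB.
B: overshoot 18 dB → output overshoot 3.6 dB → GR 14.4 dB.
B reduces 2.4 dB more.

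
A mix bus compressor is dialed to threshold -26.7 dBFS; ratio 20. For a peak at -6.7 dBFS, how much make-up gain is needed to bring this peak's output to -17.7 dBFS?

Without make-up, output = threshold + overshoot/20 = -26.7 + 1 = -25.7 dBFS.
Gap to target: 8 dB.

8 dB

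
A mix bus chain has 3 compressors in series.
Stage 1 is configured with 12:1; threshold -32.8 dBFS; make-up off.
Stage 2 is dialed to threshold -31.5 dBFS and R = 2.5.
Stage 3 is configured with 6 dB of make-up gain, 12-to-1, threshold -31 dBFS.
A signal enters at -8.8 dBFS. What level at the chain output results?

-25.22 dBFS

Stage 1: -8.8 dBFS is 24 dB over -32.8 dBFS; at 12:1 that becomes 2 dB over, giving -30.8 dBFS.
Stage 2: 0.7 dB above -31.5 dBFS, reduced 2.5:1 to 0.28 dB above → -31.22 dBFS.
Stage 3: -31.22 dBFS ≤ -31 dBFS, so stage 3 doesn't engage; make-up brings it to -25.22 dBFS.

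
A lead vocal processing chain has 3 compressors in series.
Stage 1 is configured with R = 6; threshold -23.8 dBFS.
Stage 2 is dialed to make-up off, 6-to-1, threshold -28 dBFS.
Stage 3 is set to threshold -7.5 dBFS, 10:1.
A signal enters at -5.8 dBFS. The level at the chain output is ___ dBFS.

Stage 1: 18 dB above -23.8 dBFS, reduced 6:1 to 3 dB above → -20.8 dBFS.
Stage 2: overshoot 7.2 dB → 7.2/6 = 1.2 dB → -26.8 dBFS.
Stage 3: -26.8 dBFS ≤ -7.5 dBFS, so stage 3 doesn't engage; output -26.8 dBFS.

-26.8 dBFS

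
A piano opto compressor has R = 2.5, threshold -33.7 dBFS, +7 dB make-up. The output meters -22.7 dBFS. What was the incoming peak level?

-23.7 dBFS

Remove make-up: -22.7 − 7 = -29.7 dBFS.
Post-compression overshoot = -29.7 − (-33.7) = 4 dB.
Before 2.5:1 compression the overshoot was 4 × 2.5 = 10 dB, so input = -33.7 + 10 = -23.7 dBFS.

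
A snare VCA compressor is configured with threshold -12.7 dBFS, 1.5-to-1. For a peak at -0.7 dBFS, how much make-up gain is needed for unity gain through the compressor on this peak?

4 dB

The peak compresses to -12.7 + 12/1.5 = -4.7 dBFS.
To reach -0.7 dBFS requires -0.7 − (-4.7) = 4 dB of make-up.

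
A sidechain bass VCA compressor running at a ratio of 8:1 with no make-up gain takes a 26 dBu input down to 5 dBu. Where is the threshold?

2 dBu

Let T be the threshold. Output overshoot = (input overshoot)/R, so 5 − T = (26 − T)/8.
8·(5 − T) = 26 − T → 7·T = 40 − 26 = 14.
T = 14/7 = 2 dBu.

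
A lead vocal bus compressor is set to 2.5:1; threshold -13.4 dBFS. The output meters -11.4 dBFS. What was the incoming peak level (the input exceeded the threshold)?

-8.4 dBFS

Post-compression overshoot = -11.4 − (-13.4) = 2 dB.
Undo the ratio: input overshoot = 2 × 2.5 = 5 dB, giving input = -8.4 dBFS.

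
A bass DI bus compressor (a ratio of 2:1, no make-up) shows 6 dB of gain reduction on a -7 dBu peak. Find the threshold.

Let T be the threshold. Output overshoot = (input overshoot)/R, so -13 − T = (-7 − T)/2.
2·(-13 − T) = -7 − T → 1·T = -26 − (-7) = -19.
T = -19/1 = -19 dBu.

-19 dBu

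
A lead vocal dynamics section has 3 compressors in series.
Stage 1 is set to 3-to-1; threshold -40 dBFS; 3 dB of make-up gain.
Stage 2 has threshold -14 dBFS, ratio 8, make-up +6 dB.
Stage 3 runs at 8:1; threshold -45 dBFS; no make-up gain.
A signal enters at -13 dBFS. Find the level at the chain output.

Stage 1: 27 dB above -40 dBFS, reduced 3:1 to 9 dB above → -31 dBFS; +3 dB make-up → -28 dBFS.
Stage 2: -28 dBFS ≤ -14 dBFS, so stage 2 doesn't engage; make-up brings it to -22 dBFS.
Stage 3: -22 dBFS is 23 dB over -45 dBFS; at 8:1 that becomes 2.875 dB over, giving -42.125 dBFS.

-42.125 dBFS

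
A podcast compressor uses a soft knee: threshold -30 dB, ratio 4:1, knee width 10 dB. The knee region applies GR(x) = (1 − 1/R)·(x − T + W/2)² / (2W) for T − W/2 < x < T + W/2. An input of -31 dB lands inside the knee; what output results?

x − T + W/2 = -31 − (-30) + 5 = 4.
GR = (1 − 1/4) × 4² / 20 = 0.75 × 16 / 20 = 0.6 dB.
Output = -31 − 0.6 = -31.6 dB.

-31.6 dB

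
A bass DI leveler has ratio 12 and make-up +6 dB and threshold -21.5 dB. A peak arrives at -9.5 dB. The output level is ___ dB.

-14.5 dB

Overshoot: -9.5 − (-21.5) = 12 dB.
The 12 dB excess becomes 1 dB after 12:1 reduction.
Output = -21.5 + 1 = -20.5 dB; make-up adds 6 dB, giving -14.5 dB.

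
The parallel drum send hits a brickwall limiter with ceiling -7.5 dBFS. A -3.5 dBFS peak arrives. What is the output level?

-7.5 dBFS

The limiter clamps the peak to its -7.5 dBFS ceiling.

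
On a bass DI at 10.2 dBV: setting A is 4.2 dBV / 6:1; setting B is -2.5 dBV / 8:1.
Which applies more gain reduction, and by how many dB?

A: GR = 6 − 6/6 = 5 dB.
B: GR = 12.7 − 12.7/8 = 11.1125 dB.
Difference: 6.1125 dB in favour of B.

B, by 6.1125 dB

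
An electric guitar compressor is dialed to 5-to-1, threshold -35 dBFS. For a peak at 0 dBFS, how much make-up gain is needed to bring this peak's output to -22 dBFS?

6 dB

Without make-up, output = threshold + overshoot/5 = -35 + 7 = -28 dBFS.
Gap to target: 6 dB.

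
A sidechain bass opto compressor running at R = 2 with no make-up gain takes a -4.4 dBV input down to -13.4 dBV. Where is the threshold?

-22.4 dBV

Let T be the threshold. Output overshoot = (input overshoot)/R, so -13.4 − T = (-4.4 − T)/2.
2·(-13.4 − T) = -4.4 − T → 1·T = -26.8 − (-4.4) = -22.4.
T = -22.4/1 = -22.4 dBV.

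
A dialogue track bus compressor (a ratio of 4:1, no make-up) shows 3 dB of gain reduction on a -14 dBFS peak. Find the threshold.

Input is 4 dB above T (since output overshoot × R = input overshoot: (-17 − T)·4 = -14 − T gives T = -18 dBFS).
Check: -18 + (-14 − (-18))/4 = -18 + 1 = -17 dBFS. ✓

-18 dBFS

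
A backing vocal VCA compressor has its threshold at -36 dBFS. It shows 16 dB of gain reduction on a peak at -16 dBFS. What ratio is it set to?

Input overshoot = -16 − (-36) = 20 dB.
Output overshoot = 20 − 16 = 4 dB.
Ratio = input overshoot / output overshoot = 20 / 4 = 5.

5:1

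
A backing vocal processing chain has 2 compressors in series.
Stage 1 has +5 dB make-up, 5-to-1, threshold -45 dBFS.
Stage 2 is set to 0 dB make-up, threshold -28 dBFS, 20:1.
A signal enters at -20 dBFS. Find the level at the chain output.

Stage 1: overshoot 25 dB → 25/5 = 5 dB → -40 dBFS; +5 dB make-up → -35 dBFS.
Stage 2: -35 dBFS is at or below the -28 dBFS threshold — no compression; output -35 dBFS.

-35 dBFS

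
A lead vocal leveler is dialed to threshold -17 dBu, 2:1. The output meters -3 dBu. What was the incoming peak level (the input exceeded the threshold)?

That's 14 dB above the -17 dBu threshold.
Before 2:1 compression the overshoot was 14 × 2 = 28 dB, so input = -17 + 28 = 11 dBu.

11 dBu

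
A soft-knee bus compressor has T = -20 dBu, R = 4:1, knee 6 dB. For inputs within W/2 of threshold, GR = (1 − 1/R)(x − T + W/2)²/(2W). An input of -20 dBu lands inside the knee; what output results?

-20.5625 dBu

x − T + W/2 = -20 − (-20) + 3 = 3.
GR = (1 − 1/4) × 3² / 12 = 0.75 × 9 / 12 = 0.5625 dB.
Output = -20 − 0.5625 = -20.5625 dBu.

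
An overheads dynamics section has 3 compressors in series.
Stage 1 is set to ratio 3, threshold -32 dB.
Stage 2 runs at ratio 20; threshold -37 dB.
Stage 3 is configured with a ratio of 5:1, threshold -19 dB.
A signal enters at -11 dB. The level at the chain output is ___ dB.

-36.4 dB

Stage 1: overshoot 21 dB → 21/3 = 7 dB → -25 dB.
Stage 2: 12 dB above -37 dB, reduced 20:1 to 0.6 dB above → -36.4 dB.
Stage 3: -36.4 dB ≤ -19 dB, so stage 3 doesn't engage; output -36.4 dB.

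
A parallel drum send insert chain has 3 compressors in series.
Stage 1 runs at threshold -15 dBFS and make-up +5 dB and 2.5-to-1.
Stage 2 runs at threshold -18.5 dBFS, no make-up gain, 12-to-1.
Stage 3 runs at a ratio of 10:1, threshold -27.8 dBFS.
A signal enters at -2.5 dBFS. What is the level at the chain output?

Stage 1: 12.5 dB above -15 dBFS, reduced 2.5:1 to 5 dB above → -10 dBFS; +5 dB make-up → -5 dBFS.
Stage 2: overshoot 13.5 dB → 13.5/12 = 1.125 dB → -17.375 dBFS.
Stage 3: -17.375 dBFS is 10.425 dB over -27.8 dBFS; at 10:1 that becomes 1.0425 dB over, giving -26.7575 dBFS.

-26.7575 dBFS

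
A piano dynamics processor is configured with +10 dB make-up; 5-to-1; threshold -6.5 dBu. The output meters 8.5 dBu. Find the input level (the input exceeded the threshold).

Before make-up, the level was 8.5 − 10 = -1.5 dBu.
The compressed level sits -1.5 − (-6.5) = 5 dB over threshold.
Input overshoot = R × output overshoot = 25 dB → input = -6.5 + 25 = 18.5 dBu.

18.5 dBu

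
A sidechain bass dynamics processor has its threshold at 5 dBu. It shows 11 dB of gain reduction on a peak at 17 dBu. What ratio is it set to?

12:1

Input overshoot = 17 − 5 = 12 dB.
Output overshoot = 12 − 11 = 1 dB.
Ratio = input overshoot / output overshoot = 12 / 1 = 12.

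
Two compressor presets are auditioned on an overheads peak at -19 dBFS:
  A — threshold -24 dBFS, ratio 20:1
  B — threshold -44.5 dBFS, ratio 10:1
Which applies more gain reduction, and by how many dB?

A: GR = 5 − 5/20 = 4.75 dB.
B: GR = 25.5 − 25.5/10 = 22.95 dB.
B reduces 18.2 dB more.

B, by 18.2 dB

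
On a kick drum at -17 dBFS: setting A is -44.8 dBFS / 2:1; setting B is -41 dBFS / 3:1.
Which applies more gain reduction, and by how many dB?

A: 27.8 dB over, compressed to 13.9 dB over, so 13.9 dB of GR.
B: 24 dB over, compressed to 8 dB over, so 16 dB of GR.
B applies 2.1 dB more gain reduction.

B, by 2.1 dB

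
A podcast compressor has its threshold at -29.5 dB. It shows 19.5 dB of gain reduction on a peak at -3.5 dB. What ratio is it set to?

Input overshoot = -3.5 − (-29.5) = 26 dB.
Output overshoot = 26 − 19.5 = 6.5 dB.
Ratio = input overshoot / output overshoot = 26 / 6.5 = 4.

4:1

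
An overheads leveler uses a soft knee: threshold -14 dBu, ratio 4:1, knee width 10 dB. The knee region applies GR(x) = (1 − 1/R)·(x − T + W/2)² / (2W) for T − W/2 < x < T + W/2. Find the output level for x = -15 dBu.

-15.6 dBu

x − T + W/2 = -15 − (-14) + 5 = 4.
GR = (1 − 1/4) × 4² / 20 = 0.75 × 16 / 20 = 0.6 dB.
Output = -15 − 0.6 = -15.6 dBu.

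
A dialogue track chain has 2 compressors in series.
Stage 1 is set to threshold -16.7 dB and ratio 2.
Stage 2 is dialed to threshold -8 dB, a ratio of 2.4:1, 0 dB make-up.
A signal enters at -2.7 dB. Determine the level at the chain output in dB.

-9.7 dB

Stage 1: -2.7 dB is 14 dB over -16.7 dB; at 2:1 that becomes 7 dB over, giving -9.7 dB.
Stage 2: below threshold (-9.7 ≤ -8); passes unchanged; output -9.7 dB.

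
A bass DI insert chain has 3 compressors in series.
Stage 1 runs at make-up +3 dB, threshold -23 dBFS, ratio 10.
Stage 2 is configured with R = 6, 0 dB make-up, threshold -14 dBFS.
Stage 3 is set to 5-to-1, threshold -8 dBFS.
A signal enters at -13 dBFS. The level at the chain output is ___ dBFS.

Stage 1: -13 dBFS is 10 dB over -23 dBFS; at 10:1 that becomes 1 dB over, giving -22 dBFS; +3 dB make-up → -19 dBFS.
Stage 2: -19 dBFS ≤ -14 dBFS, so stage 2 doesn't engage; output -19 dBFS.
Stage 3: -19 dBFS is at or below the -8 dBFS threshold — no compression; output -19 dBFS.

-19 dBFS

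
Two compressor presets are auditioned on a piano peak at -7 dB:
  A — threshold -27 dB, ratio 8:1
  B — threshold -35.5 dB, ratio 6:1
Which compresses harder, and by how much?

A: overshoot 20 dB → output overshoot 2.5 dB → GR 17.5 dB.
B: overshoot 28.5 dB → output overshoot 4.75 dB → GR 23.75 dB.
B reduces 6.25 dB more.

B, by 6.25 dB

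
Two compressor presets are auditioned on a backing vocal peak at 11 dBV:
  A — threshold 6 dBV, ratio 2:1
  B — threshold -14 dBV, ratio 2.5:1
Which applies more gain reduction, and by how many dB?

A: GR = 5 − 5/2 = 2.5 dB.
B: GR = 25 − 25/2.5 = 15 dB.
B applies 12.5 dB more gain reduction.

B, by 12.5 dB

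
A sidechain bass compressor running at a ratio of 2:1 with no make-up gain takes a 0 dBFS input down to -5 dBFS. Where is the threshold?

Let T be the threshold. Output overshoot = (input overshoot)/R, so -5 − T = (0 − T)/2.
2·(-5 − T) = 0 − T → 1·T = -10 − 0 = -10.
T = -10/1 = -10 dBFS.

-10 dBFS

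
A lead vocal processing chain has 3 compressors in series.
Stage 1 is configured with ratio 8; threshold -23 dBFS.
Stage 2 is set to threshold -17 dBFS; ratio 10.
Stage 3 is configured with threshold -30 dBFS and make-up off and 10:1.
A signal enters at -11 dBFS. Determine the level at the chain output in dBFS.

-29.15 dBFS

Stage 1: -11 dBFS is 12 dB over -23 dBFS; at 8:1 that becomes 1.5 dB over, giving -21.5 dBFS.
Stage 2: -21.5 dBFS ≤ -17 dBFS, so stage 2 doesn't engage; output -21.5 dBFS.
Stage 3: overshoot 8.5 dB → 8.5/10 = 0.85 dB → -29.15 dBFS.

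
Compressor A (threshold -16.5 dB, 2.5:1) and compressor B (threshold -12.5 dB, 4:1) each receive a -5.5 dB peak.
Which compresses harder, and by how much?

A, by 1.35 dB

A: overshoot 11 dB → output overshoot 4.4 dB → GR 6.6 dB.
B: overshoot 7 dB → output overshoot 1.75 dB → GR 5.25 dB.
A reduces 1.35 dB more.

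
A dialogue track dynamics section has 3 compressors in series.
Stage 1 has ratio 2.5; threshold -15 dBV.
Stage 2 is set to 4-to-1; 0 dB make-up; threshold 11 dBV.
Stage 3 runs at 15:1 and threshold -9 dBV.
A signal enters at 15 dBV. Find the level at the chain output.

Stage 1: 30 dB above -15 dBV, reduced 2.5:1 to 12 dB above → -3 dBV.
Stage 2: below threshold (-3 ≤ 11); passes unchanged; output -3 dBV.
Stage 3: 6 dB above -9 dBV, reduced 15:1 to 0.4 dB above → -8.6 dBV.

-8.6 dBV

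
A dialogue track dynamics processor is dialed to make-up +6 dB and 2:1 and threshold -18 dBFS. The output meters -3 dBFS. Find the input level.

Before make-up, the level was -3 − 6 = -9 dBFS.
That's 9 dB above the -18 dBFS threshold.
Input overshoot = R × output overshoot = 18 dB → input = -18 + 18 = 0 dBFS.

0 dBFS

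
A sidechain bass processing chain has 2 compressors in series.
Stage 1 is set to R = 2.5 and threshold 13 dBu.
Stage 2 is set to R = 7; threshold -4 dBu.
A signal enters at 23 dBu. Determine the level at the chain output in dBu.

Stage 1: overshoot 10 dB → 10/2.5 = 4 dB → 17 dBu.
Stage 2: overshoot 21 dB → 21/7 = 3 dB → -1 dBu.

-1 dBu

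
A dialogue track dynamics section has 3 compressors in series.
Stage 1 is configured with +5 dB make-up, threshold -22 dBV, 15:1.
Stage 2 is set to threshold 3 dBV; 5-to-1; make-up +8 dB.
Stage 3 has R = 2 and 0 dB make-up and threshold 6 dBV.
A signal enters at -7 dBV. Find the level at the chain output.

Stage 1: overshoot 15 dB → 15/15 = 1 dB → -21 dBV; +5 dB make-up → -16 dBV.
Stage 2: -16 dBV is at or below the 3 dBV threshold — no compression; make-up brings it to -8 dBV.
Stage 3: -8 dBV ≤ 6 dBV, so stage 3 doesn't engage; output -8 dBV.

-8 dBV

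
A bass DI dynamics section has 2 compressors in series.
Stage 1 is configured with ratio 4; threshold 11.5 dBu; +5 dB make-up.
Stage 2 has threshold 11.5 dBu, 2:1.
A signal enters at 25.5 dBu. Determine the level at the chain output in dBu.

Stage 1: 25.5 dBu is 14 dB over 11.5 dBu; at 4:1 that becomes 3.5 dB over, giving 15 dBu; +5 dB make-up → 20 dBu.
Stage 2: 8.5 dB above 11.5 dBu, reduced 2:1 to 4.25 dB above → 15.75 dBu.

15.75 dBu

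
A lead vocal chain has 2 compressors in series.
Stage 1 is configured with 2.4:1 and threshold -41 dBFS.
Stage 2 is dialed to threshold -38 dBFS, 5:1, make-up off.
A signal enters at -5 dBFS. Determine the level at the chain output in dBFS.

Stage 1: overshoot 36 dB → 36/2.4 = 15 dB → -26 dBFS.
Stage 2: overshoot 12 dB → 12/5 = 2.4 dB → -35.6 dBFS.

-35.6 dBFS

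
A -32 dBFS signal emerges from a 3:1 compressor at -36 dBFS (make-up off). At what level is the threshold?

-38 dBFS

Input is 6 dB above T (since output overshoot × R = input overshoot: (-36 − T)·3 = -32 − T gives T = -38 dBFS).
Check: -38 + (-32 − (-38))/3 = -38 + 2 = -36 dBFS. ✓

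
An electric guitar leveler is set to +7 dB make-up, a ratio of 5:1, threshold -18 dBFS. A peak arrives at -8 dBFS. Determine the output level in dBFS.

Overshoot: -8 − (-18) = 10 dB.
At 5:1 the overshoot is divided by 5, leaving 2 dB above threshold.
Output = -18 + 2 = -16 dBFS; make-up adds 7 dB, giving -9 dBFS.

-9 dBFS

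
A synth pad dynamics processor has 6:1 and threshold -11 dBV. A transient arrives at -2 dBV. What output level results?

-2 dBV sits 9 dB over threshold.
6:1 compression reduces that to 9/6 = 1.5 dB over.
Output = -11 + 1.5 = -9.5 dBV.

-9.5 dBV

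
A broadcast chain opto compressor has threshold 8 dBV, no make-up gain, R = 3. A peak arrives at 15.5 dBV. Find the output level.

10.5 dBV

15.5 dBV sits 7.5 dB over threshold.
3:1 compression reduces that to 7.5/3 = 2.5 dB over.
So the level is 8 + 2.5 = 10.5 dBV.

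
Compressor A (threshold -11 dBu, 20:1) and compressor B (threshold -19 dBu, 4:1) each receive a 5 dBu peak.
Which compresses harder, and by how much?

A: 16 dB over, compressed to 0.8 dB over, so 15.2 dB of GR.
B: 24 dB over, compressed to 6 dB over, so 18 dB of GR.
Difference: 2.8 dB in favour of B.

B, by 2.8 dB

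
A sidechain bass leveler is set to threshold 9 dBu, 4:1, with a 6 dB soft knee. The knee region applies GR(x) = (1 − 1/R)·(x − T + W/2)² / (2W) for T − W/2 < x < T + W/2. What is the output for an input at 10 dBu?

x − T + W/2 = 10 − 9 + 3 = 4.
GR = (1 − 1/4) × 4² / 12 = 0.75 × 16 / 12 = 1 dB.
Output = 10 − 1 = 9 dBu.

9 dBu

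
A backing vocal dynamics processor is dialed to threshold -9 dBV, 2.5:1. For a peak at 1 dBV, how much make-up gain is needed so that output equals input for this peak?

6 dB

The peak compresses to -9 + 10/2.5 = -5 dBV.
To reach 1 dBV requires 1 − (-5) = 6 dB of make-up.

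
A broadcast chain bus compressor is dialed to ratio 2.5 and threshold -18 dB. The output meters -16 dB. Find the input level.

-13 dB

Post-compression overshoot = -16 − (-18) = 2 dB.
Undo the ratio: input overshoot = 2 × 2.5 = 5 dB, giving input = -13 dB.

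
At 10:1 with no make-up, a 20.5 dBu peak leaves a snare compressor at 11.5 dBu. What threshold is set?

10.5 dBu

Input is 10 dB above T (since output overshoot × R = input overshoot: (11.5 − T)·10 = 20.5 − T gives T = 10.5 dBu).
Check: 10.5 + (20.5 − 10.5)/10 = 10.5 + 1 = 11.5 dBu. ✓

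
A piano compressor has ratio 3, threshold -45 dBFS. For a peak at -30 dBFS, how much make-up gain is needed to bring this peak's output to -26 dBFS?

Overshoot 15 dB → 15/3 = 5 dB after compression, so the compressed level is -45 + 5 = -40 dBFS.
Make-up = target − compressed = -26 − (-40) = 14 dB.

14 dB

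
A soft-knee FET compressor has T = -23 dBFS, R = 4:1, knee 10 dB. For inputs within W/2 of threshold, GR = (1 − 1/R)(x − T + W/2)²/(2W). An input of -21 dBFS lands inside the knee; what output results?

x − T + W/2 = -21 − (-23) + 5 = 7.
GR = (1 − 1/4) × 7² / 20 = 0.75 × 49 / 20 = 1.8375 dB.
Output = -21 − 1.8375 = -22.8375 dBFS.

-22.8375 dBFS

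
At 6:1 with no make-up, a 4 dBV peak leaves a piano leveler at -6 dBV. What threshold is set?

-8 dBV

Let T be the threshold. Output overshoot = (input overshoot)/R, so -6 − T = (4 − T)/6.
6·(-6 − T) = 4 − T → 5·T = -36 − 4 = -40.
T = -40/5 = -8 dBV.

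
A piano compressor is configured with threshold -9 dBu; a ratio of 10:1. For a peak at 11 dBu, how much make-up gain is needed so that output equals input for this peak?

18 dB

The peak compresses to -9 + 20/10 = -7 dBu.
To reach 11 dBu requires 11 − (-7) = 18 dB of make-up.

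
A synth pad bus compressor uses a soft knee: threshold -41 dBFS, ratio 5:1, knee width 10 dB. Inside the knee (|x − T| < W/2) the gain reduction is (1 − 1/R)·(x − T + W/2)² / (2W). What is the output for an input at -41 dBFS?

x − T + W/2 = -41 − (-41) + 5 = 5.
GR = (1 − 1/5) × 5² / 20 = 0.8 × 25 / 20 = 1 dB.
Output = -41 − 1 = -42 dBFS.

-42 dBFS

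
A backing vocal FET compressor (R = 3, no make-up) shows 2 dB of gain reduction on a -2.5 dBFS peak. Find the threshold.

-5.5 dBFS

Gain reduction = -2.5 − (-4.5) = 2 dB; output overshoot = GR / (R − 1) = 2 / 2 = 1 dB.
Threshold = output − output overshoot = -4.5 − 1 = -5.5 dBFS.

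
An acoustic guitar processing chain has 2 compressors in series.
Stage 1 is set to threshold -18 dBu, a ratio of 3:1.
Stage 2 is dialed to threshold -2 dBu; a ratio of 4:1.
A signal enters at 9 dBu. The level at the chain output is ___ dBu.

-9 dBu

Stage 1: 9 dBu is 27 dB over -18 dBu; at 3:1 that becomes 9 dB over, giving -9 dBu.
Stage 2: -9 dBu is at or below the -2 dBu threshold — no compression; output -9 dBu.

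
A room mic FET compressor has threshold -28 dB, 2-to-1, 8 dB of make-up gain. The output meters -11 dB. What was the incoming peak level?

-10 dB

Before make-up, the level was -11 − 8 = -19 dB.
That's 9 dB above the -28 dB threshold.
Input overshoot = R × output overshoot = 18 dB → input = -28 + 18 = -10 dB.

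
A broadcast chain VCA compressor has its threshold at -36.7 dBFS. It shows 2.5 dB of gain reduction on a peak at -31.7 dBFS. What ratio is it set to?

2:1

Input overshoot = -31.7 − (-36.7) = 5 dB.
Output overshoot = 5 − 2.5 = 2.5 dB.
Ratio = input overshoot / output overshoot = 5 / 2.5 = 2.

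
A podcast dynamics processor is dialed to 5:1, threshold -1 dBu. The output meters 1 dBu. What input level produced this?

9 dBu

Post-compression overshoot = 1 − (-1) = 2 dB.
Before 5:1 compression the overshoot was 2 × 5 = 10 dB, so input = -1 + 10 = 9 dBu.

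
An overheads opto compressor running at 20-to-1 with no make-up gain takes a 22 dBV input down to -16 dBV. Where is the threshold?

-18 dBV

Let T be the threshold. Output overshoot = (input overshoot)/R, so -16 − T = (22 − T)/20.
20·(-16 − T) = 22 − T → 19·T = -320 − 22 = -342.
T = -342/19 = -18 dBV.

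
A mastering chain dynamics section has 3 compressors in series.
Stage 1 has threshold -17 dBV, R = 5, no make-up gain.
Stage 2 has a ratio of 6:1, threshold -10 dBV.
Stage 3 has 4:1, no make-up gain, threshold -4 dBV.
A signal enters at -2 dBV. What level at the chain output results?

-14 dBV

Stage 1: 15 dB above -17 dBV, reduced 5:1 to 3 dB above → -14 dBV.
Stage 2: -14 dBV ≤ -10 dBV, so stage 2 doesn't engage; output -14 dBV.
Stage 3: -14 dBV is at or below the -4 dBV threshold — no compression; output -14 dBV.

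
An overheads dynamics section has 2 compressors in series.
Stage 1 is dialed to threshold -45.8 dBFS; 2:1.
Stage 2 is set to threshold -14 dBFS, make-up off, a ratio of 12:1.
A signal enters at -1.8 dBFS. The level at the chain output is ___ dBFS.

-23.8 dBFS

Stage 1: -1.8 dBFS is 44 dB over -45.8 dBFS; at 2:1 that becomes 22 dB over, giving -23.8 dBFS.
Stage 2: -23.8 dBFS ≤ -14 dBFS, so stage 2 doesn't engage; output -23.8 dBFS.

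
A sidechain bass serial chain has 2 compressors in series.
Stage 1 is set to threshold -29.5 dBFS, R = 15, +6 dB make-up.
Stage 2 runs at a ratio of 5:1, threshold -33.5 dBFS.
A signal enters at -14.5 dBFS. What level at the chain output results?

-31.3 dBFS

Stage 1: 15 dB above -29.5 dBFS, reduced 15:1 to 1 dB above → -28.5 dBFS; +6 dB make-up → -22.5 dBFS.
Stage 2: -22.5 dBFS is 11 dB over -33.5 dBFS; at 5:1 that becomes 2.2 dB over, giving -31.3 dBFS.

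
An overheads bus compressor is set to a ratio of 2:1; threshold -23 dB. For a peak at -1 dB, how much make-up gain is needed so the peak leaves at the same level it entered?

Without make-up, output = threshold + overshoot/2 = -23 + 11 = -12 dB.
Gap to target: 11 dB.

11 dB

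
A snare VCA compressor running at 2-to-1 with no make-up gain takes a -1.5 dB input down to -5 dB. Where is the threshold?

-8.5 dB

Input is 7 dB above T (since output overshoot × R = input overshoot: (-5 − T)·2 = -1.5 − T gives T = -8.5 dB).
Check: -8.5 + (-1.5 − (-8.5))/2 = -8.5 + 3.5 = -5 dB. ✓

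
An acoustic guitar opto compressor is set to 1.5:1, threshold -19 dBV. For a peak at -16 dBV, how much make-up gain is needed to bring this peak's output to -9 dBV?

The peak compresses to -19 + 3/1.5 = -17 dBV.
To reach -9 dBV requires -9 − (-17) = 8 dB of make-up.

8 dB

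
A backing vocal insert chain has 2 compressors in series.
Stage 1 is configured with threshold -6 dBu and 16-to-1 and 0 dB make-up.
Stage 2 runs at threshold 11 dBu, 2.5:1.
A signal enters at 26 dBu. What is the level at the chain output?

Stage 1: overshoot 32 dB → 32/16 = 2 dB → -4 dBu.
Stage 2: below threshold (-4 ≤ 11); passes unchanged; output -4 dBu.

-4 dBu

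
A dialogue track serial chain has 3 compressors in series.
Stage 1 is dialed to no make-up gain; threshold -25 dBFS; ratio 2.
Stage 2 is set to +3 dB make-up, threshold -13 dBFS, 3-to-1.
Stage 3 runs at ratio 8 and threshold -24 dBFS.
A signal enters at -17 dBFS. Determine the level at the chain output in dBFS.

Stage 1: -17 dBFS is 8 dB over -25 dBFS; at 2:1 that becomes 4 dB over, giving -21 dBFS.
Stage 2: below threshold (-21 ≤ -13); passes unchanged; make-up brings it to -18 dBFS.
Stage 3: -18 dBFS is 6 dB over -24 dBFS; at 8:1 that becomes 0.75 dB over, giving -23.25 dBFS.

-23.25 dBFS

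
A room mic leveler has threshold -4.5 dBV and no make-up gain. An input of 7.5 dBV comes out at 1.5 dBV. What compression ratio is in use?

2:1

Input overshoot = 7.5 − (-4.5) = 12 dB; output overshoot = 1.5 − (-4.5) = 6 dB.
Ratio = 12 / 6 = 2.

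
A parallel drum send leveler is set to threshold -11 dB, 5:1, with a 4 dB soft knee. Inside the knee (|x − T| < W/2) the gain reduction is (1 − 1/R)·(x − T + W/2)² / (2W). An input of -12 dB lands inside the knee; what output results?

-12.1 dB

x − T + W/2 = -12 − (-11) + 2 = 1.
GR = (1 − 1/5) × 1² / 8 = 0.8 × 1 / 8 = 0.1 dB.
Output = -12 − 0.1 = -12.1 dB.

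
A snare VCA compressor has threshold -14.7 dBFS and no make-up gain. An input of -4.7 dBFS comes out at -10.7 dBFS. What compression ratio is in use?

Input overshoot = -4.7 − (-14.7) = 10 dB; output overshoot = -10.7 − (-14.7) = 4 dB.
Ratio = 10 / 4 = 2.5.

2.5:1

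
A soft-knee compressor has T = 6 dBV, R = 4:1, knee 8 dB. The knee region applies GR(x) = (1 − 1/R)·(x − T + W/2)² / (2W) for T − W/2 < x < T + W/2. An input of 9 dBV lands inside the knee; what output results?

x − T + W/2 = 9 − 6 + 4 = 7.
GR = (1 − 1/4) × 7² / 16 = 0.75 × 49 / 16 = 2.296875 dB.
Output = 9 − 2.296875 = 6.703125 dBV.

6.703125 dBV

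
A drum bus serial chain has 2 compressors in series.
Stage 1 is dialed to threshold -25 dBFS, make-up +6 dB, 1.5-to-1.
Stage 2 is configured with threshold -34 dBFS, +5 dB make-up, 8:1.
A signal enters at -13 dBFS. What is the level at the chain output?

-26.125 dBFS

Stage 1: 12 dB above -25 dBFS, reduced 1.5:1 to 8 dB above → -17 dBFS; +6 dB make-up → -11 dBFS.
Stage 2: -11 dBFS is 23 dB over -34 dBFS; at 8:1 that becomes 2.875 dB over, giving -31.125 dBFS; +5 dB make-up → -26.125 dBFS.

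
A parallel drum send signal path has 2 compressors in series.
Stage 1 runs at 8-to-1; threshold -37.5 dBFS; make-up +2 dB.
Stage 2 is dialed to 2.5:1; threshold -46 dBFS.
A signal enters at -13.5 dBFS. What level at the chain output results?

-40.6 dBFS

Stage 1: -13.5 dBFS is 24 dB over -37.5 dBFS; at 8:1 that becomes 3 dB over, giving -34.5 dBFS; +2 dB make-up → -32.5 dBFS.
Stage 2: 13.5 dB above -46 dBFS, reduced 2.5:1 to 5.4 dB above → -40.6 dBFS.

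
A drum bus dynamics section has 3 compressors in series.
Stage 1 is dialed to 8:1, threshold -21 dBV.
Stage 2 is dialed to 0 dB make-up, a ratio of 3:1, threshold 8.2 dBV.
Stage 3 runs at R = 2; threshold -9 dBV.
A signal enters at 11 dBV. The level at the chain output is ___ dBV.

Stage 1: 11 dBV is 32 dB over -21 dBV; at 8:1 that becomes 4 dB over, giving -17 dBV.
Stage 2: below threshold (-17 ≤ 8.2); passes unchanged; output -17 dBV.
Stage 3: -17 dBV is at or below the -9 dBV threshold — no compression; output -17 dBV.

-17 dBV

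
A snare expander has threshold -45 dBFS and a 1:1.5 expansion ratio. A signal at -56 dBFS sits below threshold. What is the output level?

-61.5 dBFS

Below threshold, a 1:1.5 expander applies gain = (1.5−1)×(T − x) of attenuation.
(1.5−1) × 11 = 5.5 dB, so output = -56 − 5.5 = -61.5 dBFS.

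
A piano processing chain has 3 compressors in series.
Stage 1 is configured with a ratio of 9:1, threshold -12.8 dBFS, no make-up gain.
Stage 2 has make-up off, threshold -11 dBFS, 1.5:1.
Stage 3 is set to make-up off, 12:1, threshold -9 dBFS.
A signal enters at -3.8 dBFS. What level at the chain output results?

-11.8 dBFS

Stage 1: -3.8 dBFS is 9 dB over -12.8 dBFS; at 9:1 that becomes 1 dB over, giving -11.8 dBFS.
Stage 2: -11.8 dBFS ≤ -11 dBFS, so stage 2 doesn't engage; output -11.8 dBFS.
Stage 3: -11.8 dBFS ≤ -9 dBFS, so stage 3 doesn't engage; output -11.8 dBFS.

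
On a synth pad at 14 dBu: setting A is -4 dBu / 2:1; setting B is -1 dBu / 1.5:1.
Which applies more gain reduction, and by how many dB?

A: 18 dB over, compressed to 9 dB over, so 9 dB of GR.
B: 15 dB over, compressed to 10 dB over, so 5 dB of GR.
A reduces 4 dB more.

A, by 4 dB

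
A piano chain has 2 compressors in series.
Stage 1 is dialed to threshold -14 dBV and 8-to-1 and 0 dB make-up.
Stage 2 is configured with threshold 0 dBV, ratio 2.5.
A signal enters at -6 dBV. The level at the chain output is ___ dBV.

Stage 1: 8 dB above -14 dBV, reduced 8:1 to 1 dB above → -13 dBV.
Stage 2: -13 dBV is at or below the 0 dBV threshold — no compression; output -13 dBV.

-13 dBV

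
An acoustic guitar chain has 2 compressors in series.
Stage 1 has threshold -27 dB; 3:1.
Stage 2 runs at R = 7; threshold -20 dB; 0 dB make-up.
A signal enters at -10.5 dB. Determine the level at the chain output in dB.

Stage 1: overshoot 16.5 dB → 16.5/3 = 5.5 dB → -21.5 dB.
Stage 2: below threshold (-21.5 ≤ -20); passes unchanged; output -21.5 dB.

-21.5 dB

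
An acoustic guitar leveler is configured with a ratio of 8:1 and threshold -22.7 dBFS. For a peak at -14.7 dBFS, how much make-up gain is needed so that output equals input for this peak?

Overshoot 8 dB → 8/8 = 1 dB after compression, so the compressed level is -22.7 + 1 = -21.7 dBFS.
Make-up = target − compressed = -14.7 − (-21.7) = 7 dB.

7 dB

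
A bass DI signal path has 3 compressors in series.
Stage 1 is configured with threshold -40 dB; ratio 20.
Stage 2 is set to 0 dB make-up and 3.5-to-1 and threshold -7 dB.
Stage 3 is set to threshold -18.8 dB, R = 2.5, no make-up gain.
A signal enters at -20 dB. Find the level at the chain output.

Stage 1: -20 dB is 20 dB over -40 dB; at 20:1 that becomes 1 dB over, giving -39 dB.
Stage 2: -39 dB is at or below the -7 dB threshold — no compression; output -39 dB.
Stage 3: -39 dB is at or below the -18.8 dB threshold — no compression; output -39 dB.

-39 dB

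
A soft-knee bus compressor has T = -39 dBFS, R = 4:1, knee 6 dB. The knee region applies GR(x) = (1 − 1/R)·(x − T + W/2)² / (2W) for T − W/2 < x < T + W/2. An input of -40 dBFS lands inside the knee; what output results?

x − T + W/2 = -40 − (-39) + 3 = 2.
GR = (1 − 1/4) × 2² / 12 = 0.75 × 4 / 12 = 0.25 dB.
Output = -40 − 0.25 = -40.25 dBFS.

-40.25 dBFS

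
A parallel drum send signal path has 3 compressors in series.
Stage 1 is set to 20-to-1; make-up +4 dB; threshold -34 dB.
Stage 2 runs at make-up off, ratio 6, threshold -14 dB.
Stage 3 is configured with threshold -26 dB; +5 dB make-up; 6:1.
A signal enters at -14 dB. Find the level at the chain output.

Stage 1: -14 dB is 20 dB over -34 dB; at 20:1 that becomes 1 dB over, giving -33 dB; +4 dB make-up → -29 dB.
Stage 2: below threshold (-29 ≤ -14); passes unchanged; output -29 dB.
Stage 3: -29 dB ≤ -26 dB, so stage 3 doesn't engage; make-up brings it to -24 dB.

-24 dB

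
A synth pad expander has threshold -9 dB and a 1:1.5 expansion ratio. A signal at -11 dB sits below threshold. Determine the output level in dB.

-12 dB

Undershoot = (-9) − (-11) = 2 dB.
At 1:1.5, that expands to 3 dB under threshold.
Output = -9 − 3 = -12 dB.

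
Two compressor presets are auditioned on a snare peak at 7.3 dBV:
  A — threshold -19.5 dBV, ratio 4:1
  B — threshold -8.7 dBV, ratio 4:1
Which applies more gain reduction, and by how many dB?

A: overshoot 26.8 dB → output overshoot 6.7 dB → GR 20.1 dB.
B: overshoot 16 dB → output overshoot 4 dB → GR 12 dB.
A reduces 8.1 dB more.

A, by 8.1 dB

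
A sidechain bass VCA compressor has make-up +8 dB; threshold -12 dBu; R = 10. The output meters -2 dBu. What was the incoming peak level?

Stripping the +8 dB make-up gives -10 dBu at the gain stage.
The compressed level sits -10 − (-12) = 2 dB over threshold.
Undo the ratio: input overshoot = 2 × 10 = 20 dB, giving input = 8 dBu.

8 dBu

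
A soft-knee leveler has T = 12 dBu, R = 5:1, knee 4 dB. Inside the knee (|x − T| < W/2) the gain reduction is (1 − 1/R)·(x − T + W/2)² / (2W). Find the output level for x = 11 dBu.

10.9 dBu

x − T + W/2 = 11 − 12 + 2 = 1.
GR = (1 − 1/5) × 1² / 8 = 0.8 × 1 / 8 = 0.1 dB.
Output = 11 − 0.1 = 10.9 dBu.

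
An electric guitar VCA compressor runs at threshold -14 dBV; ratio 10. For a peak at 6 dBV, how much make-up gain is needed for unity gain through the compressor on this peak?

18 dB

Overshoot 20 dB → 20/10 = 2 dB after compression, so the compressed level is -14 + 2 = -12 dBV.
Make-up = target − compressed = 6 − (-12) = 18 dB.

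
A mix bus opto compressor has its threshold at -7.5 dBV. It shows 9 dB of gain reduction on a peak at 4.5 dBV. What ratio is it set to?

Input overshoot = 4.5 − (-7.5) = 12 dB.
Output overshoot = 12 − 9 = 3 dB.
Ratio = input overshoot / output overshoot = 12 / 3 = 4.

4:1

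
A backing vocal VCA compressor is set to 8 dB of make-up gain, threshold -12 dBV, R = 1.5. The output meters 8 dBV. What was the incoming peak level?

Remove make-up: 8 − 8 = 0 dBV.
That's 12 dB above the -12 dBV threshold.
Undo the ratio: input overshoot = 12 × 1.5 = 18 dB, giving input = 6 dBV.

6 dBV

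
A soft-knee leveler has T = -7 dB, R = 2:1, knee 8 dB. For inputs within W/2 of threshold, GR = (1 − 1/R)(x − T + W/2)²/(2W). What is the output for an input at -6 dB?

-6.78125 dB

x − T + W/2 = -6 − (-7) + 4 = 5.
GR = (1 − 1/2) × 5² / 16 = 0.5 × 25 / 16 = 0.78125 dB.
Output = -6 − 0.78125 = -6.78125 dB.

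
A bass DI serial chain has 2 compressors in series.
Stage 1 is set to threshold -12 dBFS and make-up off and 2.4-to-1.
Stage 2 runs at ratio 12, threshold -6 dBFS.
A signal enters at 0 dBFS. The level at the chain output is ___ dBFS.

Stage 1: 0 dBFS is 12 dB over -12 dBFS; at 2.4:1 that becomes 5 dB over, giving -7 dBFS.
Stage 2: -7 dBFS ≤ -6 dBFS, so stage 2 doesn't engage; output -7 dBFS.

-7 dBFS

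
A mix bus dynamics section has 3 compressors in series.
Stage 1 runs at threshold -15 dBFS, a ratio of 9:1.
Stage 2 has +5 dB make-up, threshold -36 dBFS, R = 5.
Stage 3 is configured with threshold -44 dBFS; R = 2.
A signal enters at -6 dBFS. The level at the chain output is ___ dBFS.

Stage 1: -6 dBFS is 9 dB over -15 dBFS; at 9:1 that becomes 1 dB over, giving -14 dBFS.
Stage 2: -14 dBFS is 22 dB over -36 dBFS; at 5:1 that becomes 4.4 dB over, giving -31.6 dBFS; +5 dB make-up → -26.6 dBFS.
Stage 3: -26.6 dBFS is 17.4 dB over -44 dBFS; at 2:1 that becomes 8.7 dB over, giving -35.3 dBFS.

-35.3 dBFS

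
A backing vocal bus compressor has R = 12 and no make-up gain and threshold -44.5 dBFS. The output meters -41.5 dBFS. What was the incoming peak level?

The compressed level sits -41.5 − (-44.5) = 3 dB over threshold.
Before 12:1 compression the overshoot was 3 × 12 = 36 dB, so input = -44.5 + 36 = -8.5 dBFS.

-8.5 dBFS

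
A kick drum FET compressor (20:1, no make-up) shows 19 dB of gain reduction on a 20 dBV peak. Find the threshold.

0 dBV

Let T be the threshold. Output overshoot = (input overshoot)/R, so 1 − T = (20 − T)/20.
20·(1 − T) = 20 − T → 19·T = 20 − 20 = 0.
T = 0/19 = 0 dBV.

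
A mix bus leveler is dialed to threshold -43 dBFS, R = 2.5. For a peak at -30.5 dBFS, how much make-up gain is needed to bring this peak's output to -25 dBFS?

13 dB

Without make-up, output = threshold + overshoot/2.5 = -43 + 5 = -38 dBFS.
Gap to target: 13 dB.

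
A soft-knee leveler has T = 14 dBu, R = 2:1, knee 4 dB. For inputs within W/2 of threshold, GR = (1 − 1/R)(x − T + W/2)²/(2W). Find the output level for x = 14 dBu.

13.75 dBu

x − T + W/2 = 14 − 14 + 2 = 2.
GR = (1 − 1/2) × 2² / 8 = 0.5 × 4 / 8 = 0.25 dB.
Output = 14 − 0.25 = 13.75 dBu.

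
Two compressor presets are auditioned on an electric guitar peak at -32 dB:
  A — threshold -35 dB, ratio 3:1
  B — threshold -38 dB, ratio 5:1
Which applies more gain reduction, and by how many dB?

B, by 2.8 dB

A: overshoot 3 dB → output overshoot 1 dB → GR 2 dB.
B: overshoot 6 dB → output overshoot 1.2 dB → GR 4.8 dB.
B applies 2.8 dB more gain reduction.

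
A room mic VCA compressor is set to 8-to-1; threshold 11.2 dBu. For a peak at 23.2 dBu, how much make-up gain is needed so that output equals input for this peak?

10.5 dB

Overshoot 12 dB → 12/8 = 1.5 dB after compression, so the compressed level is 11.2 + 1.5 = 12.7 dBu.
Make-up = target − compressed = 23.2 − 12.7 = 10.5 dB.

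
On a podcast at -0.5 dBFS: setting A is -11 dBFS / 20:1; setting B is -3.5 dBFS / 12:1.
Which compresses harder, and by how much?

A, by 7.225 dB

A: overshoot 10.5 dB → output overshoot 0.525 dB → GR 9.975 dB.
B: overshoot 3 dB → output overshoot 0.25 dB → GR 2.75 dB.
A reduces 7.225 dB more.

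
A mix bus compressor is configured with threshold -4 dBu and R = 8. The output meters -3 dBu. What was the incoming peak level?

4 dBu

The compressed level sits -3 − (-4) = 1 dB over threshold.
Input overshoot = R × output overshoot = 8 dB → input = -4 + 8 = 4 dBu.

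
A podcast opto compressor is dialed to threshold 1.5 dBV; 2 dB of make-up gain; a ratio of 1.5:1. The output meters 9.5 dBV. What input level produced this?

10.5 dBV

Stripping the +2 dB make-up gives 7.5 dBV at the gain stage.
The compressed level sits 7.5 − 1.5 = 6 dB over threshold.
Before 1.5:1 compression the overshoot was 6 × 1.5 = 9 dB, so input = 1.5 + 9 = 10.5 dBV.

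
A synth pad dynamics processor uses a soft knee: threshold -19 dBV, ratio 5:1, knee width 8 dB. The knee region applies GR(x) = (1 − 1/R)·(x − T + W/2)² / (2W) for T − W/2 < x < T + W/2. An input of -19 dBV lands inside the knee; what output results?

x − T + W/2 = -19 − (-19) + 4 = 4.
GR = (1 − 1/5) × 4² / 16 = 0.8 × 16 / 16 = 0.8 dB.
Output = -19 − 0.8 = -19.8 dBV.

-19.8 dBV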